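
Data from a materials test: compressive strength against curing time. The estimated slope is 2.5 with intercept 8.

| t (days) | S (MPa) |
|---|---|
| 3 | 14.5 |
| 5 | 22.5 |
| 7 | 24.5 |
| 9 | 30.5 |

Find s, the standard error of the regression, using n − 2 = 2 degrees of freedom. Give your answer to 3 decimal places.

t=3: Ŝ = 8 + 2.5·3 = 15.5; r = 14.5 − 15.5 = -1
t=5: Ŝ = 8 + 2.5·5 = 20.5; r = 22.5 − 20.5 = 2
t=7: Ŝ = 8 + 2.5·7 = 25.5; r = 24.5 − 25.5 = -1
t=9: Ŝ = 8 + 2.5·9 = 30.5; r = 30.5 − 30.5 = 0
SSE = 1 + 4 + 1 + 0 = 6
s = √(6/2) = √3 ≈ 1.732

s = 1.732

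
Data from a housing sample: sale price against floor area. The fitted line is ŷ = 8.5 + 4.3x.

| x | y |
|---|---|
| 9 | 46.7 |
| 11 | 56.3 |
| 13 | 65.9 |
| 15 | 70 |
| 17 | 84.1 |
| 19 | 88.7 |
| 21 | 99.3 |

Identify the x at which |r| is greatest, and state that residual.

x=9: ŷ = 8.5 + 4.3·9 = 47.2; r = 46.7 − 47.2 = -0.5
x=11: ŷ = 8.5 + 4.3·11 = 55.8; r = 56.3 − 55.8 = 0.5
x=13: ŷ = 8.5 + 4.3·13 = 64.4; r = 65.9 − 64.4 = 1.5
x=15: ŷ = 8.5 + 4.3·15 = 73; r = 70 − 73 = -3
x=17: ŷ = 8.5 + 4.3·17 = 81.6; r = 84.1 − 81.6 = 2.5
x=19: ŷ = 8.5 + 4.3·19 = 90.2; r = 88.7 − 90.2 = -1.5
x=21: ŷ = 8.5 + 4.3·21 = 98.8; r = 99.3 − 98.8 = 0.5
Largest |r| is 3 at x = 15, residual -3.

x = 15, r = -3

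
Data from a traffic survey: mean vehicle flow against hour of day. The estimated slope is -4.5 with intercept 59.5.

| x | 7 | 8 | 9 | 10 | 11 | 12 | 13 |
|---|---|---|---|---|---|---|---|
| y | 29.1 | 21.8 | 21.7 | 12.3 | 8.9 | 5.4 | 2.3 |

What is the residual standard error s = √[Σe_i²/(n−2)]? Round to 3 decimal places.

s = 1.957

x=7: ŷ = 59.5 − 4.5·7 = 28; e = 29.1 − 28 = 1.1
x=8: ŷ = 59.5 − 4.5·8 = 23.5; e = 21.8 − 23.5 = -1.7
x=9: ŷ = 59.5 − 4.5·9 = 19; e = 21.7 − 19 = 2.7
x=10: ŷ = 59.5 − 4.5·10 = 14.5; e = 12.3 − 14.5 = -2.2
x=11: ŷ = 59.5 − 4.5·11 = 10; e = 8.9 − 10 = -1.1
x=12: ŷ = 59.5 − 4.5·12 = 5.5; e = 5.4 − 5.5 = -0.1
x=13: ŷ = 59.5 − 4.5·13 = 1; e = 2.3 − 1 = 1.3
SSE = 1.21 + 2.89 + 7.29 + 4.84 + 1.21 + 0.01 + 1.69 = 19.14
s = √(19.14/5) = √3.828 ≈ 1.957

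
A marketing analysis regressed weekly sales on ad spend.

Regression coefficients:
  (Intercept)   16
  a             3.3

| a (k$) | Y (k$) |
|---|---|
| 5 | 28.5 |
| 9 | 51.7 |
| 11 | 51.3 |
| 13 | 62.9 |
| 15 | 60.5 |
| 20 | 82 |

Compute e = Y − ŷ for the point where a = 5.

e = -4

ŷ = 16 + 3.3·5 = 32.5
e = 28.5 − 32.5 = -4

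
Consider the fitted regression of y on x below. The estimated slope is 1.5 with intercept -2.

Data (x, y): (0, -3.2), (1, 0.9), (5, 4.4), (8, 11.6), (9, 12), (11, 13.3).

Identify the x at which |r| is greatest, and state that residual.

x = 8, r = 1.6

x=0: ŷ = -2 + 1.5·0 = -2; r = -3.2 − (-2) = -1.2
x=1: ŷ = -2 + 1.5·1 = -0.5; r = 0.9 − (-0.5) = 1.4
x=5: ŷ = -2 + 1.5·5 = 5.5; r = 4.4 − 5.5 = -1.1
x=8: ŷ = -2 + 1.5·8 = 10; r = 11.6 − 10 = 1.6
x=9: ŷ = -2 + 1.5·9 = 11.5; r = 12 − 11.5 = 0.5
x=11: ŷ = -2 + 1.5·11 = 14.5; r = 13.3 − 14.5 = -1.2
Largest |r| is 1.6 at x = 8, residual 1.6.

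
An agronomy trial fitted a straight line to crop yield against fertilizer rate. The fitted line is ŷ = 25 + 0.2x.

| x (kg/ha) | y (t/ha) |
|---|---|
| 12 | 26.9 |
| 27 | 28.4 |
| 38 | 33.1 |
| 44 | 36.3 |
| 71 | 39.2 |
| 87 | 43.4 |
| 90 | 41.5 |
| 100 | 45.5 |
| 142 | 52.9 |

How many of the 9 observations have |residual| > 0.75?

x=12: ŷ = 25 + 0.2·12 = 27.4; r = 26.9 − 27.4 = -0.5
x=27: ŷ = 25 + 0.2·27 = 30.4; r = 28.4 − 30.4 = -2
x=38: ŷ = 25 + 0.2·38 = 32.6; r = 33.1 − 32.6 = 0.5
x=44: ŷ = 25 + 0.2·44 = 33.8; r = 36.3 − 33.8 = 2.5
x=71: ŷ = 25 + 0.2·71 = 39.2; r = 39.2 − 39.2 = 0
x=87: ŷ = 25 + 0.2·87 = 42.4; r = 43.4 − 42.4 = 1
x=90: ŷ = 25 + 0.2·90 = 43; r = 41.5 − 43 = -1.5
x=100: ŷ = 25 + 0.2·100 = 45; r = 45.5 − 45 = 0.5
x=142: ŷ = 25 + 0.2·142 = 53.4; r = 52.9 − 53.4 = -0.5
|r| > 0.75: x=27 (|r|=2), x=44 (|r|=2.5), x=87 (|r|=1), x=90 (|r|=1.5) → 4

4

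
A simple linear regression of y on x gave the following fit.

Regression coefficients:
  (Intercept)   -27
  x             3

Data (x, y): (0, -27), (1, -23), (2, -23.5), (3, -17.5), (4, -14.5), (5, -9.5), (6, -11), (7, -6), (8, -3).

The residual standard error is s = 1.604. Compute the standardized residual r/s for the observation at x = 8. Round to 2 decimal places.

0.00

ŷ = -27 + 3·8 = -3
r = -3 − (-3) = 0
r/s = 0 / 1.604 = 0.00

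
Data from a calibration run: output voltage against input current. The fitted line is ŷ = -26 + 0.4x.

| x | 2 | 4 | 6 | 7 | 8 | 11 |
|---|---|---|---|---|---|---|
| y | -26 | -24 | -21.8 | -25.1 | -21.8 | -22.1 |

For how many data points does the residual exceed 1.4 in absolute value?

2

x=2: ŷ = -26 + 0.4·2 = -25.2; r = -26 − (-25.2) = -0.8
x=4: ŷ = -26 + 0.4·4 = -24.4; r = -24 − (-24.4) = 0.4
x=6: ŷ = -26 + 0.4·6 = -23.6; r = -21.8 − (-23.6) = 1.8
x=7: ŷ = -26 + 0.4·7 = -23.2; r = -25.1 − (-23.2) = -1.9
x=8: ŷ = -26 + 0.4·8 = -22.8; r = -21.8 − (-22.8) = 1
x=11: ŷ = -26 + 0.4·11 = -21.6; r = -22.1 − (-21.6) = -0.5
|r| > 1.4: x=6 (|r|=1.8), x=7 (|r|=1.9) → 2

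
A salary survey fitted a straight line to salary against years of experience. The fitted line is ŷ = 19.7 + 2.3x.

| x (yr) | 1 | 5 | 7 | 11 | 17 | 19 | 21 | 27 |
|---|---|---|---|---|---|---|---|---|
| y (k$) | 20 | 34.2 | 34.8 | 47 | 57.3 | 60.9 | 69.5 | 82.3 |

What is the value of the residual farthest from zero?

x=1: ŷ = 19.7 + 2.3·1 = 22; e = 20 − 22 = -2
x=5: ŷ = 19.7 + 2.3·5 = 31.2; e = 34.2 − 31.2 = 3
x=7: ŷ = 19.7 + 2.3·7 = 35.8; e = 34.8 − 35.8 = -1
x=11: ŷ = 19.7 + 2.3·11 = 45; e = 47 − 45 = 2
x=17: ŷ = 19.7 + 2.3·17 = 58.8; e = 57.3 − 58.8 = -1.5
x=19: ŷ = 19.7 + 2.3·19 = 63.4; e = 60.9 − 63.4 = -2.5
x=21: ŷ = 19.7 + 2.3·21 = 68; e = 69.5 − 68 = 1.5
x=27: ŷ = 19.7 + 2.3·27 = 81.8; e = 82.3 − 81.8 = 0.5
Largest |e| is 3 at x = 5, residual 3.

e = 3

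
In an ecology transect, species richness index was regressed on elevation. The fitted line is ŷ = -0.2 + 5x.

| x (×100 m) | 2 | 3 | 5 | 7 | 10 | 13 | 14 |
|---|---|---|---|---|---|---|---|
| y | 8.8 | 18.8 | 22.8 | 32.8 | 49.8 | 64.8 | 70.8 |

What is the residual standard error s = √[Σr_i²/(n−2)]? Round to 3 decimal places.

s = 2.280

x=2: ŷ = -0.2 + 5·2 = 9.8; r = 8.8 − 9.8 = -1
x=3: ŷ = -0.2 + 5·3 = 14.8; r = 18.8 − 14.8 = 4
x=5: ŷ = -0.2 + 5·5 = 24.8; r = 22.8 − 24.8 = -2
x=7: ŷ = -0.2 + 5·7 = 34.8; r = 32.8 − 34.8 = -2
x=10: ŷ = -0.2 + 5·10 = 49.8; r = 49.8 − 49.8 = 0
x=13: ŷ = -0.2 + 5·13 = 64.8; r = 64.8 − 64.8 = 0
x=14: ŷ = -0.2 + 5·14 = 69.8; r = 70.8 − 69.8 = 1
SSE = 1 + 16 + 4 + 4 + 0 + 0 + 1 = 26
s = √(26/5) = √5.2 ≈ 2.280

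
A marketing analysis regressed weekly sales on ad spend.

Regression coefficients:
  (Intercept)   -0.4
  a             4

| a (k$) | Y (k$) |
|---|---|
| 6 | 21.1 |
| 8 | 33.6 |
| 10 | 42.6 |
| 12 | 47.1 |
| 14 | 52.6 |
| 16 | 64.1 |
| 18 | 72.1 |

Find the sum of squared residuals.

a=6: ŷ = -0.4 + 4·6 = 23.6; r = 21.1 − 23.6 = -2.5
a=8: ŷ = -0.4 + 4·8 = 31.6; r = 33.6 − 31.6 = 2
a=10: ŷ = -0.4 + 4·10 = 39.6; r = 42.6 − 39.6 = 3
a=12: ŷ = -0.4 + 4·12 = 47.6; r = 47.1 − 47.6 = -0.5
a=14: ŷ = -0.4 + 4·14 = 55.6; r = 52.6 − 55.6 = -3
a=16: ŷ = -0.4 + 4·16 = 63.6; r = 64.1 − 63.6 = 0.5
a=18: ŷ = -0.4 + 4·18 = 71.6; r = 72.1 − 71.6 = 0.5
SSE = 6.25 + 4 + 9 + 0.25 + 9 + 0.25 + 0.25 = 29

SSE = 29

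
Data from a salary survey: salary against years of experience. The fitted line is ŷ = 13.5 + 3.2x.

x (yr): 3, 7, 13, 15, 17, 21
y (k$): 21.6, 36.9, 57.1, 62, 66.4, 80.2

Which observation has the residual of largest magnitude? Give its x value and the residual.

x=3: ŷ = 13.5 + 3.2·3 = 23.1; r = 21.6 − 23.1 = -1.5
x=7: ŷ = 13.5 + 3.2·7 = 35.9; r = 36.9 − 35.9 = 1
x=13: ŷ = 13.5 + 3.2·13 = 55.1; r = 57.1 − 55.1 = 2
x=15: ŷ = 13.5 + 3.2·15 = 61.5; r = 62 − 61.5 = 0.5
x=17: ŷ = 13.5 + 3.2·17 = 67.9; r = 66.4 − 67.9 = -1.5
x=21: ŷ = 13.5 + 3.2·21 = 80.7; r = 80.2 − 80.7 = -0.5
Largest |r| is 2 at x = 13, residual 2.

x = 13, r = 2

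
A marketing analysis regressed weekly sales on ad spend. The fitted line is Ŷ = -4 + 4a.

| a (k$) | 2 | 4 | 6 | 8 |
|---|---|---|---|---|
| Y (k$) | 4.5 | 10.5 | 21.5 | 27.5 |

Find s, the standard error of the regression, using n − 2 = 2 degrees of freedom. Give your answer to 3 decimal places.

a=2: Ŷ = -4 + 4·2 = 4; e = 4.5 − 4 = 0.5
a=4: Ŷ = -4 + 4·4 = 12; e = 10.5 − 12 = -1.5
a=6: Ŷ = -4 + 4·6 = 20; e = 21.5 − 20 = 1.5
a=8: Ŷ = -4 + 4·8 = 28; e = 27.5 − 28 = -0.5
SSE = 0.25 + 2.25 + 2.25 + 0.25 = 5
s = √(5/2) = √2.5 ≈ 1.581

s = 1.581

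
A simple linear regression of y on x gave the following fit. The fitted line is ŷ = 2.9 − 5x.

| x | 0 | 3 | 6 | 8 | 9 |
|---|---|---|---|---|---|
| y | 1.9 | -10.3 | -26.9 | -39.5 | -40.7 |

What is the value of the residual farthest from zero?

e = -2.4

x=0: ŷ = 2.9 − 5·0 = 2.9; e = 1.9 − 2.9 = -1
x=3: ŷ = 2.9 − 5·3 = -12.1; e = -10.3 − (-12.1) = 1.8
x=6: ŷ = 2.9 − 5·6 = -27.1; e = -26.9 − (-27.1) = 0.2
x=8: ŷ = 2.9 − 5·8 = -37.1; e = -39.5 − (-37.1) = -2.4
x=9: ŷ = 2.9 − 5·9 = -42.1; e = -40.7 − (-42.1) = 1.4
Largest |e| is 2.4 at x = 8, residual -2.4.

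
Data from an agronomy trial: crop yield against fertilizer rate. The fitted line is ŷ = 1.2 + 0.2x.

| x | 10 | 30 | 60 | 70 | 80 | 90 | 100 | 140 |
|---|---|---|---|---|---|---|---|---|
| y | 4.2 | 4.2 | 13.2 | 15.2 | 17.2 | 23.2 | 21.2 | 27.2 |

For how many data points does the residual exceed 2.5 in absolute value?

x=10: ŷ = 1.2 + 0.2·10 = 3.2; r = 4.2 − 3.2 = 1
x=30: ŷ = 1.2 + 0.2·30 = 7.2; r = 4.2 − 7.2 = -3
x=60: ŷ = 1.2 + 0.2·60 = 13.2; r = 13.2 − 13.2 = 0
x=70: ŷ = 1.2 + 0.2·70 = 15.2; r = 15.2 − 15.2 = 0
x=80: ŷ = 1.2 + 0.2·80 = 17.2; r = 17.2 − 17.2 = 0
x=90: ŷ = 1.2 + 0.2·90 = 19.2; r = 23.2 − 19.2 = 4
x=100: ŷ = 1.2 + 0.2·100 = 21.2; r = 21.2 − 21.2 = 0
x=140: ŷ = 1.2 + 0.2·140 = 29.2; r = 27.2 − 29.2 = -2
|r| > 2.5: x=30 (|r|=3), x=90 (|r|=4) → 2

2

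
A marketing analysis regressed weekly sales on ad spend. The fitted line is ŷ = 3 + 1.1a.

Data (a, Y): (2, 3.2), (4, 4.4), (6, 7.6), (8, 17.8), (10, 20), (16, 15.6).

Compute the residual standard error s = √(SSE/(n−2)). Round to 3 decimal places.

s = 5.339

a=2: ŷ = 3 + 1.1·2 = 5.2; r = 3.2 − 5.2 = -2
a=4: ŷ = 3 + 1.1·4 = 7.4; r = 4.4 − 7.4 = -3
a=6: ŷ = 3 + 1.1·6 = 9.6; r = 7.6 − 9.6 = -2
a=8: ŷ = 3 + 1.1·8 = 11.8; r = 17.8 − 11.8 = 6
a=10: ŷ = 3 + 1.1·10 = 14; r = 20 − 14 = 6
a=16: ŷ = 3 + 1.1·16 = 20.6; r = 15.6 − 20.6 = -5
SSE = 4 + 9 + 4 + 36 + 36 + 25 = 114
s = √(114/4) = √28.5 ≈ 5.339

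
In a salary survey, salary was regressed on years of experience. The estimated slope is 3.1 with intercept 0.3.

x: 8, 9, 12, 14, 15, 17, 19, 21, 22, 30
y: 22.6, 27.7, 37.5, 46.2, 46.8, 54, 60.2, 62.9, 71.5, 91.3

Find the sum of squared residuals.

SSE = 34

x=8: ŷ = 0.3 + 3.1·8 = 25.1; e = 22.6 − 25.1 = -2.5
x=9: ŷ = 0.3 + 3.1·9 = 28.2; e = 27.7 − 28.2 = -0.5
x=12: ŷ = 0.3 + 3.1·12 = 37.5; e = 37.5 − 37.5 = 0
x=14: ŷ = 0.3 + 3.1·14 = 43.7; e = 46.2 − 43.7 = 2.5
x=15: ŷ = 0.3 + 3.1·15 = 46.8; e = 46.8 − 46.8 = 0
x=17: ŷ = 0.3 + 3.1·17 = 53; e = 54 − 53 = 1
x=19: ŷ = 0.3 + 3.1·19 = 59.2; e = 60.2 − 59.2 = 1
x=21: ŷ = 0.3 + 3.1·21 = 65.4; e = 62.9 − 65.4 = -2.5
x=22: ŷ = 0.3 + 3.1·22 = 68.5; e = 71.5 − 68.5 = 3
x=30: ŷ = 0.3 + 3.1·30 = 93.3; e = 91.3 − 93.3 = -2
SSE = 6.25 + 0.25 + 0 + 6.25 + 0 + 1 + 1 + 6.25 + 9 + 4 = 34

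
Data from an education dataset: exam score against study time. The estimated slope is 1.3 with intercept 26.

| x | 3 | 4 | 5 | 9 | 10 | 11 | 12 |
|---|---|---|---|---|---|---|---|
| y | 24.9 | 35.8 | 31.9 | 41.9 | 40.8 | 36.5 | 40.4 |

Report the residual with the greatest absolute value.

x=3: ŷ = 26 + 1.3·3 = 29.9; e = 24.9 − 29.9 = -5
x=4: ŷ = 26 + 1.3·4 = 31.2; e = 35.8 − 31.2 = 4.6
x=5: ŷ = 26 + 1.3·5 = 32.5; e = 31.9 − 32.5 = -0.6
x=9: ŷ = 26 + 1.3·9 = 37.7; e = 41.9 − 37.7 = 4.2
x=10: ŷ = 26 + 1.3·10 = 39; e = 40.8 − 39 = 1.8
x=11: ŷ = 26 + 1.3·11 = 40.3; e = 36.5 − 40.3 = -3.8
x=12: ŷ = 26 + 1.3·12 = 41.6; e = 40.4 − 41.6 = -1.2
Largest |e| is 5 at x = 3, residual -5.

e = -5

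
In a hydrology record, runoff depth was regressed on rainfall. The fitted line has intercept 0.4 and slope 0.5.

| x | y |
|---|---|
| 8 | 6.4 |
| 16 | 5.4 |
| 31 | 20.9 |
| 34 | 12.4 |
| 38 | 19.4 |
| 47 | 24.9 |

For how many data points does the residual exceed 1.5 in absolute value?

x=8: ŷ = 0.4 + 0.5·8 = 4.4; e = 6.4 − 4.4 = 2
x=16: ŷ = 0.4 + 0.5·16 = 8.4; e = 5.4 − 8.4 = -3
x=31: ŷ = 0.4 + 0.5·31 = 15.9; e = 20.9 − 15.9 = 5
x=34: ŷ = 0.4 + 0.5·34 = 17.4; e = 12.4 − 17.4 = -5
x=38: ŷ = 0.4 + 0.5·38 = 19.4; e = 19.4 − 19.4 = 0
x=47: ŷ = 0.4 + 0.5·47 = 23.9; e = 24.9 − 23.9 = 1
|e| > 1.5: x=8 (|e|=2), x=16 (|e|=3), x=31 (|e|=5), x=34 (|e|=5) → 4

4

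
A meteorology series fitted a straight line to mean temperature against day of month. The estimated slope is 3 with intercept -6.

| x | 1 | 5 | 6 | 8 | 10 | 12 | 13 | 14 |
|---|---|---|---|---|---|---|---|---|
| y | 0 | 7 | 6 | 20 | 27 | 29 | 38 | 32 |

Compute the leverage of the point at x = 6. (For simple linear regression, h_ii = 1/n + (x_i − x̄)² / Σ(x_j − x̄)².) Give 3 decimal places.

x̄ = (1 + 5 + 6 + 8 + 10 + 12 + 13 + 14)/8 = 8.625
Σ(x − x̄)² = 58.1406 + 13.1406 + 6.89062 + 0.390625 + 1.89062 + 11.3906 + 19.1406 + 28.8906 = 139.875
h = 1/8 + (-2.625)²/139.875 = 0.125 + 0.0492627 = 0.174

h = 0.174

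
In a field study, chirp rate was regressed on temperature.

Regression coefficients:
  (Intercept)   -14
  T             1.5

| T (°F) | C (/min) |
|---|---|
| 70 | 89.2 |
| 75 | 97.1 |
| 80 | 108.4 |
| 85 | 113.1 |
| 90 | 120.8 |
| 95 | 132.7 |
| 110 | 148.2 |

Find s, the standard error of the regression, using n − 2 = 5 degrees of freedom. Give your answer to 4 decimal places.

s = 2.7070

T=70: ŷ = -14 + 1.5·70 = 91; e = 89.2 − 91 = -1.8
T=75: ŷ = -14 + 1.5·75 = 98.5; e = 97.1 − 98.5 = -1.4
T=80: ŷ = -14 + 1.5·80 = 106; e = 108.4 − 106 = 2.4
T=85: ŷ = -14 + 1.5·85 = 113.5; e = 113.1 − 113.5 = -0.4
T=90: ŷ = -14 + 1.5·90 = 121; e = 120.8 − 121 = -0.2
T=95: ŷ = -14 + 1.5·95 = 128.5; e = 132.7 − 128.5 = 4.2
T=110: ŷ = -14 + 1.5·110 = 151; e = 148.2 − 151 = -2.8
SSE = 3.24 + 1.96 + 5.76 + 0.16 + 0.04 + 17.64 + 7.84 = 36.64
s = √(36.64/5) = √7.328 ≈ 2.7070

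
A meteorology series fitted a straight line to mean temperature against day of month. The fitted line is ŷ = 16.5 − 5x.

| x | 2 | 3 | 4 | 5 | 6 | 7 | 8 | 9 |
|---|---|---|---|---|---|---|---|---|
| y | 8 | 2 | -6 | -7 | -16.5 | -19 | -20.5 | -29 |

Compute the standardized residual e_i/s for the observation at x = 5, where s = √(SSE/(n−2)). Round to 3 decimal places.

0.676

x=2: ŷ = 16.5 − 5·2 = 6.5; e = 8 − 6.5 = 1.5
x=3: ŷ = 16.5 − 5·3 = 1.5; e = 2 − 1.5 = 0.5
x=4: ŷ = 16.5 − 5·4 = -3.5; e = -6 − (-3.5) = -2.5
x=5: ŷ = 16.5 − 5·5 = -8.5; e = -7 − (-8.5) = 1.5
x=6: ŷ = 16.5 − 5·6 = -13.5; e = -16.5 − (-13.5) = -3
x=7: ŷ = 16.5 − 5·7 = -18.5; e = -19 − (-18.5) = -0.5
x=8: ŷ = 16.5 − 5·8 = -23.5; e = -20.5 − (-23.5) = 3
x=9: ŷ = 16.5 − 5·9 = -28.5; e = -29 − (-28.5) = -0.5
SSE = 2.25 + 0.25 + 6.25 + 2.25 + 9 + 0.25 + 9 + 0.25 = 29.5
s = √(29.5/6) = 2.21736
e/s = 1.5 / 2.21736 = 0.676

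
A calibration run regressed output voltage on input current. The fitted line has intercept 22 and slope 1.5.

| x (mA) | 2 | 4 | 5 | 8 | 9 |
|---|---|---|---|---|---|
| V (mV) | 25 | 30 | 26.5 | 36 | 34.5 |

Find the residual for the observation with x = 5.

e = -3

ŷ = 22 + 1.5·5 = 29.5
e = 26.5 − 29.5 = -3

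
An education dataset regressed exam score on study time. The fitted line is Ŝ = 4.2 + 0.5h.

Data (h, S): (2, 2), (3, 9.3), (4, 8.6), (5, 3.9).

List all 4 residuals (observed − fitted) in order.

-3.2, 3.6, 2.4, -2.8

h=2: Ŝ = 4.2 + 0.5·2 = 5.2; e = 2 − 5.2 = -3.2
h=3: Ŝ = 4.2 + 0.5·3 = 5.7; e = 9.3 − 5.7 = 3.6
h=4: Ŝ = 4.2 + 0.5·4 = 6.2; e = 8.6 − 6.2 = 2.4
h=5: Ŝ = 4.2 + 0.5·5 = 6.7; e = 3.9 − 6.7 = -2.8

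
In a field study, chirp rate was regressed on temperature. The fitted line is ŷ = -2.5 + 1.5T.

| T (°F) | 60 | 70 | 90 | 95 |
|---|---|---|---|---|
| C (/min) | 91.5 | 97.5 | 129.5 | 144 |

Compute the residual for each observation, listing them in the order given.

4, -5, -3, 4

T=60: ŷ = -2.5 + 1.5·60 = 87.5; r = 91.5 − 87.5 = 4
T=70: ŷ = -2.5 + 1.5·70 = 102.5; r = 97.5 − 102.5 = -5
T=90: ŷ = -2.5 + 1.5·90 = 132.5; r = 129.5 − 132.5 = -3
T=95: ŷ = -2.5 + 1.5·95 = 140; r = 144 − 140 = 4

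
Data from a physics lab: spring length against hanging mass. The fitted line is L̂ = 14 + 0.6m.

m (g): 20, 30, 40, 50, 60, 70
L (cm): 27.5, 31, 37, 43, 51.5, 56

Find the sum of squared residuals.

SSE = 7.5

m=20: L̂ = 14 + 0.6·20 = 26; e = 27.5 − 26 = 1.5
m=30: L̂ = 14 + 0.6·30 = 32; e = 31 − 32 = -1
m=40: L̂ = 14 + 0.6·40 = 38; e = 37 − 38 = -1
m=50: L̂ = 14 + 0.6·50 = 44; e = 43 − 44 = -1
m=60: L̂ = 14 + 0.6·60 = 50; e = 51.5 − 50 = 1.5
m=70: L̂ = 14 + 0.6·70 = 56; e = 56 − 56 = 0
SSE = 2.25 + 1 + 1 + 1 + 2.25 + 0 = 7.5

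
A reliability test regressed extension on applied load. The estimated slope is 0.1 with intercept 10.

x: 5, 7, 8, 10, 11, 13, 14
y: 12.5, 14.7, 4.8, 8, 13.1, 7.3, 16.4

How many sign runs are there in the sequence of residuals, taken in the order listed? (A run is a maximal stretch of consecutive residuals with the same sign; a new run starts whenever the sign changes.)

5 runs

x=5: ŷ = 10 + 0.1·5 = 10.5; e = 12.5 − 10.5 = 2
x=7: ŷ = 10 + 0.1·7 = 10.7; e = 14.7 − 10.7 = 4
x=8: ŷ = 10 + 0.1·8 = 10.8; e = 4.8 − 10.8 = -6
x=10: ŷ = 10 + 0.1·10 = 11; e = 8 − 11 = -3
x=11: ŷ = 10 + 0.1·11 = 11.1; e = 13.1 − 11.1 = 2
x=13: ŷ = 10 + 0.1·13 = 11.3; e = 7.3 − 11.3 = -4
x=14: ŷ = 10 + 0.1·14 = 11.4; e = 16.4 − 11.4 = 5
Signs: + + − − + − +
Runs: +×2, −×2, +×1, −×1, +×1 → 5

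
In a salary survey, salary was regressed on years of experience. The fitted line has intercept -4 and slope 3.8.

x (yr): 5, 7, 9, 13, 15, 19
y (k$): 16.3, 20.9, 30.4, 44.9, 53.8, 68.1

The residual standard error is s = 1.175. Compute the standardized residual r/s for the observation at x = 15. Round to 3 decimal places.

ŷ = -4 + 3.8·15 = 53
r = 53.8 − 53 = 0.8
r/s = 0.8 / 1.175 = 0.681

0.681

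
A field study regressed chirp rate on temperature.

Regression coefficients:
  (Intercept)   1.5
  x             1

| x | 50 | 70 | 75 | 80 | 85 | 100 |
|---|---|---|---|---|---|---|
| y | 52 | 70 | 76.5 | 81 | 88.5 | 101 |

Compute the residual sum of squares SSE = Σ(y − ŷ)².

x=50: ŷ = 1.5 + 50 = 51.5; r = 52 − 51.5 = 0.5
x=70: ŷ = 1.5 + 70 = 71.5; r = 70 − 71.5 = -1.5
x=75: ŷ = 1.5 + 75 = 76.5; r = 76.5 − 76.5 = 0
x=80: ŷ = 1.5 + 80 = 81.5; r = 81 − 81.5 = -0.5
x=85: ŷ = 1.5 + 85 = 86.5; r = 88.5 − 86.5 = 2
x=100: ŷ = 1.5 + 100 = 101.5; r = 101 − 101.5 = -0.5
SSE = 0.25 + 2.25 + 0 + 0.25 + 4 + 0.25 = 7

SSE = 7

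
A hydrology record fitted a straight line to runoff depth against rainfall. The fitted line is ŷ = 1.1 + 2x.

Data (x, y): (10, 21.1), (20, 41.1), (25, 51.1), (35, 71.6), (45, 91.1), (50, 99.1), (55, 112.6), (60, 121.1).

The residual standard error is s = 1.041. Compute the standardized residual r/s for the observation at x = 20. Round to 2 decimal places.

0.00

ŷ = 1.1 + 2·20 = 41.1
r = 41.1 − 41.1 = 0
r/s = 0 / 1.041 = 0.00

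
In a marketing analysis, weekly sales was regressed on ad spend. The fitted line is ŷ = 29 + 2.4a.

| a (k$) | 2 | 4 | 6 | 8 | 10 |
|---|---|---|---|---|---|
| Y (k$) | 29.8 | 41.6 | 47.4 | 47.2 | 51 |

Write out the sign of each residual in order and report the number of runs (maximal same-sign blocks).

a=2: ŷ = 29 + 2.4·2 = 33.8; e = 29.8 − 33.8 = -4
a=4: ŷ = 29 + 2.4·4 = 38.6; e = 41.6 − 38.6 = 3
a=6: ŷ = 29 + 2.4·6 = 43.4; e = 47.4 − 43.4 = 4
a=8: ŷ = 29 + 2.4·8 = 48.2; e = 47.2 − 48.2 = -1
a=10: ŷ = 29 + 2.4·10 = 53; e = 51 − 53 = -2
Signs: − + + − −
Runs: −×1, +×2, −×2 → 3

3 runs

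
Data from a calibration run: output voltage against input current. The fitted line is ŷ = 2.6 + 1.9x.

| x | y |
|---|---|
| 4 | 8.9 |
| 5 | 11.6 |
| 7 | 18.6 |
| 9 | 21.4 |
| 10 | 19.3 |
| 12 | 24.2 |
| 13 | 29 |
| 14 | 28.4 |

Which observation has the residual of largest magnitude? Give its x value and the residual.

x=4: ŷ = 2.6 + 1.9·4 = 10.2; r = 8.9 − 10.2 = -1.3
x=5: ŷ = 2.6 + 1.9·5 = 12.1; r = 11.6 − 12.1 = -0.5
x=7: ŷ = 2.6 + 1.9·7 = 15.9; r = 18.6 − 15.9 = 2.7
x=9: ŷ = 2.6 + 1.9·9 = 19.7; r = 21.4 − 19.7 = 1.7
x=10: ŷ = 2.6 + 1.9·10 = 21.6; r = 19.3 − 21.6 = -2.3
x=12: ŷ = 2.6 + 1.9·12 = 25.4; r = 24.2 − 25.4 = -1.2
x=13: ŷ = 2.6 + 1.9·13 = 27.3; r = 29 − 27.3 = 1.7
x=14: ŷ = 2.6 + 1.9·14 = 29.2; r = 28.4 − 29.2 = -0.8
Largest |r| is 2.7 at x = 7, residual 2.7.

x = 7, r = 2.7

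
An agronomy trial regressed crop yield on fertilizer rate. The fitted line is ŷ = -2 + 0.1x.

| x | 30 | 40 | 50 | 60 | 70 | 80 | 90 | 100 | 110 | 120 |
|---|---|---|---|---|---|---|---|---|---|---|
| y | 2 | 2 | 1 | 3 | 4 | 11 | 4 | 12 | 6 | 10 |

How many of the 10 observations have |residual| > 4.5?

1

x=30: ŷ = -2 + 0.1·30 = 1; e = 2 − 1 = 1
x=40: ŷ = -2 + 0.1·40 = 2; e = 2 − 2 = 0
x=50: ŷ = -2 + 0.1·50 = 3; e = 1 − 3 = -2
x=60: ŷ = -2 + 0.1·60 = 4; e = 3 − 4 = -1
x=70: ŷ = -2 + 0.1·70 = 5; e = 4 − 5 = -1
x=80: ŷ = -2 + 0.1·80 = 6; e = 11 − 6 = 5
x=90: ŷ = -2 + 0.1·90 = 7; e = 4 − 7 = -3
x=100: ŷ = -2 + 0.1·100 = 8; e = 12 − 8 = 4
x=110: ŷ = -2 + 0.1·110 = 9; e = 6 − 9 = -3
x=120: ŷ = -2 + 0.1·120 = 10; e = 10 − 10 = 0
|e| > 4.5: x=80 (|e|=5) → 1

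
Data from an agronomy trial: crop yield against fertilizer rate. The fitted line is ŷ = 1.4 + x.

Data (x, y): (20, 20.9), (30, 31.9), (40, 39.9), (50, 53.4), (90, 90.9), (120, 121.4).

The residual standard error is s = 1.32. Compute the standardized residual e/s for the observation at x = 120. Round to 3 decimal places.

0.000

ŷ = 1.4 + 120 = 121.4
e = 121.4 − 121.4 = 0
e/s = 0 / 1.32 = 0.000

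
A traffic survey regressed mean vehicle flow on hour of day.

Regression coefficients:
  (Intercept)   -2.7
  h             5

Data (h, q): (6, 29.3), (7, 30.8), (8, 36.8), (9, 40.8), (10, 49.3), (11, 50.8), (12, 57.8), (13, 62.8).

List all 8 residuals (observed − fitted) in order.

h=6: ŷ = -2.7 + 5·6 = 27.3; r = 29.3 − 27.3 = 2
h=7: ŷ = -2.7 + 5·7 = 32.3; r = 30.8 − 32.3 = -1.5
h=8: ŷ = -2.7 + 5·8 = 37.3; r = 36.8 − 37.3 = -0.5
h=9: ŷ = -2.7 + 5·9 = 42.3; r = 40.8 − 42.3 = -1.5
h=10: ŷ = -2.7 + 5·10 = 47.3; r = 49.3 − 47.3 = 2
h=11: ŷ = -2.7 + 5·11 = 52.3; r = 50.8 − 52.3 = -1.5
h=12: ŷ = -2.7 + 5·12 = 57.3; r = 57.8 − 57.3 = 0.5
h=13: ŷ = -2.7 + 5·13 = 62.3; r = 62.8 − 62.3 = 0.5

2, -1.5, -0.5, -1.5, 2, -1.5, 0.5, 0.5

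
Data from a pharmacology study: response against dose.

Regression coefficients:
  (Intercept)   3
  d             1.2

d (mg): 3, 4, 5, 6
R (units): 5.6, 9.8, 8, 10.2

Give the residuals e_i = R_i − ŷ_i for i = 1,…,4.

-1, 2, -1, 0

d=3: ŷ = 3 + 1.2·3 = 6.6; e = 5.6 − 6.6 = -1
d=4: ŷ = 3 + 1.2·4 = 7.8; e = 9.8 − 7.8 = 2
d=5: ŷ = 3 + 1.2·5 = 9; e = 8 − 9 = -1
d=6: ŷ = 3 + 1.2·6 = 10.2; e = 10.2 − 10.2 = 0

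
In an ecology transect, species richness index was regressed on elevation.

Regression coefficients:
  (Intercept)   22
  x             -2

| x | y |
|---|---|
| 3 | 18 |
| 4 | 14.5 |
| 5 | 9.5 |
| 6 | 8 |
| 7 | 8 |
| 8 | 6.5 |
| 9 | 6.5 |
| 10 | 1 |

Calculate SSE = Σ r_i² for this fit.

x=3: ŷ = 22 − 2·3 = 16; r = 18 − 16 = 2
x=4: ŷ = 22 − 2·4 = 14; r = 14.5 − 14 = 0.5
x=5: ŷ = 22 − 2·5 = 12; r = 9.5 − 12 = -2.5
x=6: ŷ = 22 − 2·6 = 10; r = 8 − 10 = -2
x=7: ŷ = 22 − 2·7 = 8; r = 8 − 8 = 0
x=8: ŷ = 22 − 2·8 = 6; r = 6.5 − 6 = 0.5
x=9: ŷ = 22 − 2·9 = 4; r = 6.5 − 4 = 2.5
x=10: ŷ = 22 − 2·10 = 2; r = 1 − 2 = -1
SSE = 4 + 0.25 + 6.25 + 4 + 0 + 0.25 + 6.25 + 1 = 22

SSE = 22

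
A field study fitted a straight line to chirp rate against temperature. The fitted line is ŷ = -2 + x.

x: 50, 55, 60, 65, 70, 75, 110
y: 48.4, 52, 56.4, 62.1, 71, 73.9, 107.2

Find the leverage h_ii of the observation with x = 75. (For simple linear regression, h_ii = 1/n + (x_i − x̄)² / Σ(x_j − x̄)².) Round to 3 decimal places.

x̄ = (50 + 55 + 60 + 65 + 70 + 75 + 110)/7 = 69.2857
Σ(x − x̄)² = 371.939 + 204.082 + 86.2245 + 18.3673 + 0.510204 + 32.6531 + 1657.65 = 2371.43
h = 1/7 + (5.71429)²/2371.43 = 0.142857 + 0.0137694 = 0.157

h = 0.157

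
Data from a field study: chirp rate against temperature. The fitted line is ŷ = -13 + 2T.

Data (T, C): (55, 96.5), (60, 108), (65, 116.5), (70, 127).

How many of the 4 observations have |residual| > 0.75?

T=55: ŷ = -13 + 2·55 = 97; r = 96.5 − 97 = -0.5
T=60: ŷ = -13 + 2·60 = 107; r = 108 − 107 = 1
T=65: ŷ = -13 + 2·65 = 117; r = 116.5 − 117 = -0.5
T=70: ŷ = -13 + 2·70 = 127; r = 127 − 127 = 0
|r| > 0.75: T=60 (|r|=1) → 1

1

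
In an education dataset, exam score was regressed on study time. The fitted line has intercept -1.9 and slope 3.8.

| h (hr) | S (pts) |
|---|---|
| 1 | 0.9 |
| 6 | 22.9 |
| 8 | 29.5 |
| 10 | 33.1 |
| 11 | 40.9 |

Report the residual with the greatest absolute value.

h=1: ŷ = -1.9 + 3.8·1 = 1.9; r = 0.9 − 1.9 = -1
h=6: ŷ = -1.9 + 3.8·6 = 20.9; r = 22.9 − 20.9 = 2
h=8: ŷ = -1.9 + 3.8·8 = 28.5; r = 29.5 − 28.5 = 1
h=10: ŷ = -1.9 + 3.8·10 = 36.1; r = 33.1 − 36.1 = -3
h=11: ŷ = -1.9 + 3.8·11 = 39.9; r = 40.9 − 39.9 = 1
Largest |r| is 3 at h = 10, residual -3.

r = -3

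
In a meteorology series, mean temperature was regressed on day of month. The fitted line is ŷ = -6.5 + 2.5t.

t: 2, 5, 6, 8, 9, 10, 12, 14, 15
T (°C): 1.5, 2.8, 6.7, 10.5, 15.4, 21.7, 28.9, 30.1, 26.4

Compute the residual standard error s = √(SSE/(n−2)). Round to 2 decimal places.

t=2: ŷ = -6.5 + 2.5·2 = -1.5; r = 1.5 − (-1.5) = 3
t=5: ŷ = -6.5 + 2.5·5 = 6; r = 2.8 − 6 = -3.2
t=6: ŷ = -6.5 + 2.5·6 = 8.5; r = 6.7 − 8.5 = -1.8
t=8: ŷ = -6.5 + 2.5·8 = 13.5; r = 10.5 − 13.5 = -3
t=9: ŷ = -6.5 + 2.5·9 = 16; r = 15.4 − 16 = -0.6
t=10: ŷ = -6.5 + 2.5·10 = 18.5; r = 21.7 − 18.5 = 3.2
t=12: ŷ = -6.5 + 2.5·12 = 23.5; r = 28.9 − 23.5 = 5.4
t=14: ŷ = -6.5 + 2.5·14 = 28.5; r = 30.1 − 28.5 = 1.6
t=15: ŷ = -6.5 + 2.5·15 = 31; r = 26.4 − 31 = -4.6
SSE = 9 + 10.24 + 3.24 + 9 + 0.36 + 10.24 + 29.16 + 2.56 + 21.16 = 94.96
s = √(94.96/7) = √13.5657 ≈ 3.68

s = 3.68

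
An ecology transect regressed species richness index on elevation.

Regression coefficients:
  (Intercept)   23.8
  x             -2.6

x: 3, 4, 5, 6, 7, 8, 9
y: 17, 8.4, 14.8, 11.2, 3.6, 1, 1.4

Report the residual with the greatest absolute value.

x=3: ŷ = 23.8 − 2.6·3 = 16; e = 17 − 16 = 1
x=4: ŷ = 23.8 − 2.6·4 = 13.4; e = 8.4 − 13.4 = -5
x=5: ŷ = 23.8 − 2.6·5 = 10.8; e = 14.8 − 10.8 = 4
x=6: ŷ = 23.8 − 2.6·6 = 8.2; e = 11.2 − 8.2 = 3
x=7: ŷ = 23.8 − 2.6·7 = 5.6; e = 3.6 − 5.6 = -2
x=8: ŷ = 23.8 − 2.6·8 = 3; e = 1 − 3 = -2
x=9: ŷ = 23.8 − 2.6·9 = 0.4; e = 1.4 − 0.4 = 1
Largest |e| is 5 at x = 4, residual -5.

e = -5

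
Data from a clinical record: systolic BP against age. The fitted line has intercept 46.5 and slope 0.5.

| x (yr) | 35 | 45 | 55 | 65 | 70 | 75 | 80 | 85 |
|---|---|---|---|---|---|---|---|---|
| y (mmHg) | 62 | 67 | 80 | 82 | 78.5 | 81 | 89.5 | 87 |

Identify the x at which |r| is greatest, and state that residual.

x = 55, r = 6

x=35: ŷ = 46.5 + 0.5·35 = 64; r = 62 − 64 = -2
x=45: ŷ = 46.5 + 0.5·45 = 69; r = 67 − 69 = -2
x=55: ŷ = 46.5 + 0.5·55 = 74; r = 80 − 74 = 6
x=65: ŷ = 46.5 + 0.5·65 = 79; r = 82 − 79 = 3
x=70: ŷ = 46.5 + 0.5·70 = 81.5; r = 78.5 − 81.5 = -3
x=75: ŷ = 46.5 + 0.5·75 = 84; r = 81 − 84 = -3
x=80: ŷ = 46.5 + 0.5·80 = 86.5; r = 89.5 − 86.5 = 3
x=85: ŷ = 46.5 + 0.5·85 = 89; r = 87 − 89 = -2
Largest |r| is 6 at x = 55, residual 6.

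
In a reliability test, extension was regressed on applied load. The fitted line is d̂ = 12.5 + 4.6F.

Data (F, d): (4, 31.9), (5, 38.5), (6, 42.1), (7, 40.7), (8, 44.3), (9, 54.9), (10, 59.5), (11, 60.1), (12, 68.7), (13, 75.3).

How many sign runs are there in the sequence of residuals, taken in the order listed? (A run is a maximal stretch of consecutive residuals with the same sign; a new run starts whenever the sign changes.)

F=4: d̂ = 12.5 + 4.6·4 = 30.9; e = 31.9 − 30.9 = 1
F=5: d̂ = 12.5 + 4.6·5 = 35.5; e = 38.5 − 35.5 = 3
F=6: d̂ = 12.5 + 4.6·6 = 40.1; e = 42.1 − 40.1 = 2
F=7: d̂ = 12.5 + 4.6·7 = 44.7; e = 40.7 − 44.7 = -4
F=8: d̂ = 12.5 + 4.6·8 = 49.3; e = 44.3 − 49.3 = -5
F=9: d̂ = 12.5 + 4.6·9 = 53.9; e = 54.9 − 53.9 = 1
F=10: d̂ = 12.5 + 4.6·10 = 58.5; e = 59.5 − 58.5 = 1
F=11: d̂ = 12.5 + 4.6·11 = 63.1; e = 60.1 − 63.1 = -3
F=12: d̂ = 12.5 + 4.6·12 = 67.7; e = 68.7 − 67.7 = 1
F=13: d̂ = 12.5 + 4.6·13 = 72.3; e = 75.3 − 72.3 = 3
Signs: + + + − − + + − + +
Runs: +×3, −×2, +×2, −×1, +×2 → 5

5 runs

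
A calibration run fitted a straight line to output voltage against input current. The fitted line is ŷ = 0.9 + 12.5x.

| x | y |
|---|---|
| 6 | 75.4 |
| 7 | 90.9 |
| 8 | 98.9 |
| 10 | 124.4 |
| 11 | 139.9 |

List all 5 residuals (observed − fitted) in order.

-0.5, 2.5, -2, -1.5, 1.5

x=6: ŷ = 0.9 + 12.5·6 = 75.9; r = 75.4 − 75.9 = -0.5
x=7: ŷ = 0.9 + 12.5·7 = 88.4; r = 90.9 − 88.4 = 2.5
x=8: ŷ = 0.9 + 12.5·8 = 100.9; r = 98.9 − 100.9 = -2
x=10: ŷ = 0.9 + 12.5·10 = 125.9; r = 124.4 − 125.9 = -1.5
x=11: ŷ = 0.9 + 12.5·11 = 138.4; r = 139.9 − 138.4 = 1.5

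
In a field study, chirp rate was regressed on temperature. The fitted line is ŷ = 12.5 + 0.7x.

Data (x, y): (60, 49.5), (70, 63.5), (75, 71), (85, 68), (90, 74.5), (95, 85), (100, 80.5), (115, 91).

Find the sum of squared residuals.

x=60: ŷ = 12.5 + 0.7·60 = 54.5; e = 49.5 − 54.5 = -5
x=70: ŷ = 12.5 + 0.7·70 = 61.5; e = 63.5 − 61.5 = 2
x=75: ŷ = 12.5 + 0.7·75 = 65; e = 71 − 65 = 6
x=85: ŷ = 12.5 + 0.7·85 = 72; e = 68 − 72 = -4
x=90: ŷ = 12.5 + 0.7·90 = 75.5; e = 74.5 − 75.5 = -1
x=95: ŷ = 12.5 + 0.7·95 = 79; e = 85 − 79 = 6
x=100: ŷ = 12.5 + 0.7·100 = 82.5; e = 80.5 − 82.5 = -2
x=115: ŷ = 12.5 + 0.7·115 = 93; e = 91 − 93 = -2
SSE = 25 + 4 + 36 + 16 + 1 + 36 + 4 + 4 = 126

SSE = 126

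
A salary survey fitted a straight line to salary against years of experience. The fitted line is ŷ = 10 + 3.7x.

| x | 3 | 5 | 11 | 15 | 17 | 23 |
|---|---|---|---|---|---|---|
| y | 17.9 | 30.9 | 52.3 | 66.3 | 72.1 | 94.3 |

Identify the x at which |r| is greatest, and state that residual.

x = 3, r = -3.2

x=3: ŷ = 10 + 3.7·3 = 21.1; r = 17.9 − 21.1 = -3.2
x=5: ŷ = 10 + 3.7·5 = 28.5; r = 30.9 − 28.5 = 2.4
x=11: ŷ = 10 + 3.7·11 = 50.7; r = 52.3 − 50.7 = 1.6
x=15: ŷ = 10 + 3.7·15 = 65.5; r = 66.3 − 65.5 = 0.8
x=17: ŷ = 10 + 3.7·17 = 72.9; r = 72.1 − 72.9 = -0.8
x=23: ŷ = 10 + 3.7·23 = 95.1; r = 94.3 − 95.1 = -0.8
Largest |r| is 3.2 at x = 3, residual -3.2.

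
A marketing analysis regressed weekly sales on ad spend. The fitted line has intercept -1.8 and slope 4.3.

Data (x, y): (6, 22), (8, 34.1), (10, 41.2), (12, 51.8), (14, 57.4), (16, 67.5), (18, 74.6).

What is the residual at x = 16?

r = 0.5

ŷ = -1.8 + 4.3·16 = 67
r = 67.5 − 67 = 0.5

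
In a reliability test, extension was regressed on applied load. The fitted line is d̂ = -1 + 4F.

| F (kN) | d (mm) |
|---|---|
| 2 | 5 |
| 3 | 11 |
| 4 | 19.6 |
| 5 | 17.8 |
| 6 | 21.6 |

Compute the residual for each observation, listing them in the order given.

F=2: d̂ = -1 + 4·2 = 7; e = 5 − 7 = -2
F=3: d̂ = -1 + 4·3 = 11; e = 11 − 11 = 0
F=4: d̂ = -1 + 4·4 = 15; e = 19.6 − 15 = 4.6
F=5: d̂ = -1 + 4·5 = 19; e = 17.8 − 19 = -1.2
F=6: d̂ = -1 + 4·6 = 23; e = 21.6 − 23 = -1.4

-2, 0, 4.6, -1.2, -1.4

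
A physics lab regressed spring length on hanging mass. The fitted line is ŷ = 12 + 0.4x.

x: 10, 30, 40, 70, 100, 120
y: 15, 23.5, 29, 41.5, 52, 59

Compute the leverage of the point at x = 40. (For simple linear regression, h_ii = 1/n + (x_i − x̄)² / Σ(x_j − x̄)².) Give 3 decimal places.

h = 0.218

x̄ = (10 + 30 + 40 + 70 + 100 + 120)/6 = 61.6667
Σ(x − x̄)² = 2669.44 + 1002.78 + 469.444 + 69.4444 + 1469.44 + 3402.78 = 9083.33
h = 1/6 + (-21.6667)²/9083.33 = 0.166667 + 0.051682 = 0.218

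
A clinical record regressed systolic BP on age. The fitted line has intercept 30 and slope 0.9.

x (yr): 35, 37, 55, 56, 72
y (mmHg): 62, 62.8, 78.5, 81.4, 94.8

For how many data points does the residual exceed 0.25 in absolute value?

x=35: ŷ = 30 + 0.9·35 = 61.5; r = 62 − 61.5 = 0.5
x=37: ŷ = 30 + 0.9·37 = 63.3; r = 62.8 − 63.3 = -0.5
x=55: ŷ = 30 + 0.9·55 = 79.5; r = 78.5 − 79.5 = -1
x=56: ŷ = 30 + 0.9·56 = 80.4; r = 81.4 − 80.4 = 1
x=72: ŷ = 30 + 0.9·72 = 94.8; r = 94.8 − 94.8 = 0
|r| > 0.25: x=35 (|r|=0.5), x=37 (|r|=0.5), x=55 (|r|=1), x=56 (|r|=1) → 4

4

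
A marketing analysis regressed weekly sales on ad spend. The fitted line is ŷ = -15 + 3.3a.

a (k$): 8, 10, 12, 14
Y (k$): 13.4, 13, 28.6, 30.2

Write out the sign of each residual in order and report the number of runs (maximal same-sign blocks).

4 runs

a=8: ŷ = -15 + 3.3·8 = 11.4; e = 13.4 − 11.4 = 2
a=10: ŷ = -15 + 3.3·10 = 18; e = 13 − 18 = -5
a=12: ŷ = -15 + 3.3·12 = 24.6; e = 28.6 − 24.6 = 4
a=14: ŷ = -15 + 3.3·14 = 31.2; e = 30.2 − 31.2 = -1
Signs: + − + −
Runs: +×1, −×1, +×1, −×1 → 4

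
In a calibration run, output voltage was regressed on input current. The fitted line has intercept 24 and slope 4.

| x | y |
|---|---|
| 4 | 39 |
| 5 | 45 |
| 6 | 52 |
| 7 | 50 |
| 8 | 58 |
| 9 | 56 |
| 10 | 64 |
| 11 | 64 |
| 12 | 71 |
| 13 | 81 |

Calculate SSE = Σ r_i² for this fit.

SSE = 84

x=4: ŷ = 24 + 4·4 = 40; r = 39 − 40 = -1
x=5: ŷ = 24 + 4·5 = 44; r = 45 − 44 = 1
x=6: ŷ = 24 + 4·6 = 48; r = 52 − 48 = 4
x=7: ŷ = 24 + 4·7 = 52; r = 50 − 52 = -2
x=8: ŷ = 24 + 4·8 = 56; r = 58 − 56 = 2
x=9: ŷ = 24 + 4·9 = 60; r = 56 − 60 = -4
x=10: ŷ = 24 + 4·10 = 64; r = 64 − 64 = 0
x=11: ŷ = 24 + 4·11 = 68; r = 64 − 68 = -4
x=12: ŷ = 24 + 4·12 = 72; r = 71 − 72 = -1
x=13: ŷ = 24 + 4·13 = 76; r = 81 − 76 = 5
SSE = 1 + 1 + 16 + 4 + 4 + 16 + 0 + 16 + 1 + 25 = 84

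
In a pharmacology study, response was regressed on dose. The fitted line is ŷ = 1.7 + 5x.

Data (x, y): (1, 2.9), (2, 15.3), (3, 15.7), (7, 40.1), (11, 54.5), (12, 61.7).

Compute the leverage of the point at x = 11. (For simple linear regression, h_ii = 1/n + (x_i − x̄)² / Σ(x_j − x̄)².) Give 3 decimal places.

h = 0.390

x̄ = (1 + 2 + 3 + 7 + 11 + 12)/6 = 6
Σ(x − x̄)² = 25 + 16 + 9 + 1 + 25 + 36 = 112
h = 1/6 + (5)²/112 = 0.166667 + 0.223214 = 0.390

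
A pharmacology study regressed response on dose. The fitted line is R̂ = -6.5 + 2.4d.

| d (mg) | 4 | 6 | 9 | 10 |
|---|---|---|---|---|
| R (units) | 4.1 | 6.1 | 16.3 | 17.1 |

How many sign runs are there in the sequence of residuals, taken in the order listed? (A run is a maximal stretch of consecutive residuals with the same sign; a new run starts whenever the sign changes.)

4 runs

d=4: R̂ = -6.5 + 2.4·4 = 3.1; e = 4.1 − 3.1 = 1
d=6: R̂ = -6.5 + 2.4·6 = 7.9; e = 6.1 − 7.9 = -1.8
d=9: R̂ = -6.5 + 2.4·9 = 15.1; e = 16.3 − 15.1 = 1.2
d=10: R̂ = -6.5 + 2.4·10 = 17.5; e = 17.1 − 17.5 = -0.4
Signs: + − + −
Runs: +×1, −×1, +×1, −×1 → 4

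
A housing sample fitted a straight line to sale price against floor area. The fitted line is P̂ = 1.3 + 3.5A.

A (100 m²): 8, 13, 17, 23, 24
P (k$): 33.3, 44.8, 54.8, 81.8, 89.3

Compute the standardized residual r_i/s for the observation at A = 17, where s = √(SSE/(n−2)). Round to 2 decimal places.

A=8: P̂ = 1.3 + 3.5·8 = 29.3; r = 33.3 − 29.3 = 4
A=13: P̂ = 1.3 + 3.5·13 = 46.8; r = 44.8 − 46.8 = -2
A=17: P̂ = 1.3 + 3.5·17 = 60.8; r = 54.8 − 60.8 = -6
A=23: P̂ = 1.3 + 3.5·23 = 81.8; r = 81.8 − 81.8 = 0
A=24: P̂ = 1.3 + 3.5·24 = 85.3; r = 89.3 − 85.3 = 4
SSE = 16 + 4 + 36 + 0 + 16 = 72
s = √(72/3) = 4.89898
r/s = -6 / 4.89898 = -1.22

-1.22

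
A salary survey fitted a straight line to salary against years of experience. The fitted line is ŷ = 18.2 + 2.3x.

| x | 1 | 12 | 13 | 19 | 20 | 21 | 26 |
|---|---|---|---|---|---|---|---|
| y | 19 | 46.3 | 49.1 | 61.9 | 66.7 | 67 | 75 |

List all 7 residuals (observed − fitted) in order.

x=1: ŷ = 18.2 + 2.3·1 = 20.5; r = 19 − 20.5 = -1.5
x=12: ŷ = 18.2 + 2.3·12 = 45.8; r = 46.3 − 45.8 = 0.5
x=13: ŷ = 18.2 + 2.3·13 = 48.1; r = 49.1 − 48.1 = 1
x=19: ŷ = 18.2 + 2.3·19 = 61.9; r = 61.9 − 61.9 = 0
x=20: ŷ = 18.2 + 2.3·20 = 64.2; r = 66.7 − 64.2 = 2.5
x=21: ŷ = 18.2 + 2.3·21 = 66.5; r = 67 − 66.5 = 0.5
x=26: ŷ = 18.2 + 2.3·26 = 78; r = 75 − 78 = -3

-1.5, 0.5, 1, 0, 2.5, 0.5, -3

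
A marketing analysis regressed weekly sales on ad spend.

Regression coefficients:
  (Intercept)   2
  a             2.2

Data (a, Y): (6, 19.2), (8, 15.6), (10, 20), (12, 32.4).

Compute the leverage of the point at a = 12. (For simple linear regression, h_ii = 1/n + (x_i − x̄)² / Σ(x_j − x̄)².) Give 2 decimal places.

h = 0.70

ā = (6 + 8 + 10 + 12)/4 = 9
Σ(a − ā)² = 9 + 1 + 1 + 9 = 20
h = 1/4 + (3)²/20 = 0.25 + 0.45 = 0.70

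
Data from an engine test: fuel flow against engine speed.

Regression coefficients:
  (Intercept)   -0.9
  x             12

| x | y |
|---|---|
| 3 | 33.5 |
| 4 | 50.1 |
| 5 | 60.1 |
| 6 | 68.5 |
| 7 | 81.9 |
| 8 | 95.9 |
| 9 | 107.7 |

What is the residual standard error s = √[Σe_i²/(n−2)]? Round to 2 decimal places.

s = 2.09

x=3: ŷ = -0.9 + 12·3 = 35.1; e = 33.5 − 35.1 = -1.6
x=4: ŷ = -0.9 + 12·4 = 47.1; e = 50.1 − 47.1 = 3
x=5: ŷ = -0.9 + 12·5 = 59.1; e = 60.1 − 59.1 = 1
x=6: ŷ = -0.9 + 12·6 = 71.1; e = 68.5 − 71.1 = -2.6
x=7: ŷ = -0.9 + 12·7 = 83.1; e = 81.9 − 83.1 = -1.2
x=8: ŷ = -0.9 + 12·8 = 95.1; e = 95.9 − 95.1 = 0.8
x=9: ŷ = -0.9 + 12·9 = 107.1; e = 107.7 − 107.1 = 0.6
SSE = 2.56 + 9 + 1 + 6.76 + 1.44 + 0.64 + 0.36 = 21.76
s = √(21.76/5) = √4.352 ≈ 2.09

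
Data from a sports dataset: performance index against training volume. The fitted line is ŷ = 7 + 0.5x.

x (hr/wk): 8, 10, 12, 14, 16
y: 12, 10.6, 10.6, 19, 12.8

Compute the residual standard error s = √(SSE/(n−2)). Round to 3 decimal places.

x=8: ŷ = 7 + 0.5·8 = 11; r = 12 − 11 = 1
x=10: ŷ = 7 + 0.5·10 = 12; r = 10.6 − 12 = -1.4
x=12: ŷ = 7 + 0.5·12 = 13; r = 10.6 − 13 = -2.4
x=14: ŷ = 7 + 0.5·14 = 14; r = 19 − 14 = 5
x=16: ŷ = 7 + 0.5·16 = 15; r = 12.8 − 15 = -2.2
SSE = 1 + 1.96 + 5.76 + 25 + 4.84 = 38.56
s = √(38.56/3) = √12.8533 ≈ 3.585

s = 3.585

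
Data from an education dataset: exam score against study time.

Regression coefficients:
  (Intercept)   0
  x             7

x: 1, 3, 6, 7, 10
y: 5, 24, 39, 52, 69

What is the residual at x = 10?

e = -1

ŷ = 7·10 = 70
e = 69 − 70 = -1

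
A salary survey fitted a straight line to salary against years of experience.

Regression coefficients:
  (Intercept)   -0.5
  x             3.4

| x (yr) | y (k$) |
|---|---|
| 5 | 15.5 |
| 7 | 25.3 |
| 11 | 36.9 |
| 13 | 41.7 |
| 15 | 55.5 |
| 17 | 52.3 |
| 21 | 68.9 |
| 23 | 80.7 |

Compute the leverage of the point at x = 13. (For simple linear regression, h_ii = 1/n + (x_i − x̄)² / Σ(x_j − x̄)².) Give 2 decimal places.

h = 0.13

x̄ = (5 + 7 + 11 + 13 + 15 + 17 + 21 + 23)/8 = 14
Σ(x − x̄)² = 81 + 49 + 9 + 1 + 1 + 9 + 49 + 81 = 280
h = 1/8 + (-1)²/280 = 0.125 + 0.00357143 = 0.13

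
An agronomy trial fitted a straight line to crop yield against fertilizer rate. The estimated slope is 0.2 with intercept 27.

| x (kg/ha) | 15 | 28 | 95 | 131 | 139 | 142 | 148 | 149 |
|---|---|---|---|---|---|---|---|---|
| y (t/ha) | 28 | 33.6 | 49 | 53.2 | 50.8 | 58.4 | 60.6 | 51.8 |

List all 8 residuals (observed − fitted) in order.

-2, 1, 3, 0, -4, 3, 4, -5

x=15: ŷ = 27 + 0.2·15 = 30; r = 28 − 30 = -2
x=28: ŷ = 27 + 0.2·28 = 32.6; r = 33.6 − 32.6 = 1
x=95: ŷ = 27 + 0.2·95 = 46; r = 49 − 46 = 3
x=131: ŷ = 27 + 0.2·131 = 53.2; r = 53.2 − 53.2 = 0
x=139: ŷ = 27 + 0.2·139 = 54.8; r = 50.8 − 54.8 = -4
x=142: ŷ = 27 + 0.2·142 = 55.4; r = 58.4 − 55.4 = 3
x=148: ŷ = 27 + 0.2·148 = 56.6; r = 60.6 − 56.6 = 4
x=149: ŷ = 27 + 0.2·149 = 56.8; r = 51.8 − 56.8 = -5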